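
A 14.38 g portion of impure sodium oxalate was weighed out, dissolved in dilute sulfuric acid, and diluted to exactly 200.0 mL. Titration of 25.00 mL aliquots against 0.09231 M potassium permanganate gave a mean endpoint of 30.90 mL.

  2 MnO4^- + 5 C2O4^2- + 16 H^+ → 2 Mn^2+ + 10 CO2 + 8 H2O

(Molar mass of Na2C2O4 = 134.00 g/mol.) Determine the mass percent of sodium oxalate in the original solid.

n(KMnO4) per titration = 0.03090 × 0.09231 = 2.852 × 10^-3 mol
From the 5:2 ratio, n(Na2C2O4) in each aliquot = 5/2 × 2.852 × 10^-3 = 7.131 × 10^-3 mol
n(Na2C2O4) in the whole flask = 7.131 × 10^-3 × 200.0/25.00 = 0.05705 mol
mass of Na2C2O4 = 0.05705 × 134.00 = 7.644 g
% Na2C2O4 = 7.644 / 14.38 × 100 = 53.16 %

53.16 %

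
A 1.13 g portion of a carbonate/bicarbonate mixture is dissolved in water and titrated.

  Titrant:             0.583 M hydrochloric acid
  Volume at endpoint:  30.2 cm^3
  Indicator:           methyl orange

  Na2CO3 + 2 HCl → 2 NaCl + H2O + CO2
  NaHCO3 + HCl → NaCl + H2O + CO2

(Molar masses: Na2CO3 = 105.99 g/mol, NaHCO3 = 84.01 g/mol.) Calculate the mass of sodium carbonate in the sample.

n(HCl) = 0.0302 × 0.583 = 0.0176 mol
Let x = n(Na2CO3), y = n(NaHCO3).
Titrant: 2x + 1y = 0.0176;  mass: 105.99x + 84.01y = 1.13
Solving, x = 5.63 × 10^-3 mol, y = 6.35 × 10^-3 mol
mass of Na2CO3 = 5.63 × 10^-3 × 105.99 = 0.597 g

0.597 g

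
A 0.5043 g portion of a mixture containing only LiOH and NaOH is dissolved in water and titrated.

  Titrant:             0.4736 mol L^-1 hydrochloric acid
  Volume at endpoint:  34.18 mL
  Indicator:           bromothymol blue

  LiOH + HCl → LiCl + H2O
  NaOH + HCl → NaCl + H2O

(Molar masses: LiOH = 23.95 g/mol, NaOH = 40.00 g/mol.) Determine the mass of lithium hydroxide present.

n(HCl) = 0.03418 × 0.4736 = 0.01619 mol
Let x = n(LiOH), y = n(NaOH).
Titrant: 1x + 1y = 0.01619;  mass: 23.95x + 40.00y = 0.5043
Solving, x = 8.922 × 10^-3 mol, y = 7.265 × 10^-3 mol
mass of LiOH = 8.922 × 10^-3 × 23.95 = 0.2137 g

0.2137 g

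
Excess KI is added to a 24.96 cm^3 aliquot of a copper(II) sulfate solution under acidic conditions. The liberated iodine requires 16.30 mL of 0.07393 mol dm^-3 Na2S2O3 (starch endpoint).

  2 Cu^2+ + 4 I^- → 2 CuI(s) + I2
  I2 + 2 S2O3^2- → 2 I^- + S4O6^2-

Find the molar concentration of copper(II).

0.04828 mol/L

n(S2O3^2-) = 0.01630 × 0.07393 = 1.205 × 10^-3 mol
n(I2) = n(S2O3^2-)/2 = 6.025 × 10^-4 mol
From the 2:1 ratio, n(Cu2+) in the aliquot = 2/1 × 6.025 × 10^-4 = 1.205 × 10^-3 mol
[Cu2+] = 1.205 × 10^-3 / 0.02496 = 0.04828 mol/L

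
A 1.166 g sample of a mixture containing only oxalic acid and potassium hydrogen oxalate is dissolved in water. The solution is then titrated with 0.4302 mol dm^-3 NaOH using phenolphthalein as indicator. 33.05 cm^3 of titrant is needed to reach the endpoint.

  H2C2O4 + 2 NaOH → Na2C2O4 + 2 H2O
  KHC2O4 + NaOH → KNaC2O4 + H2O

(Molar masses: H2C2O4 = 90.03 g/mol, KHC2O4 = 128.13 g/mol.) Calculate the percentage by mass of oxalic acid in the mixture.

n(NaOH) = 0.03305 × 0.4302 = 0.01422 mol
Let x = n(H2C2O4), y = n(KHC2O4).
Titrant: 2x + 1y = 0.01422;  mass: 90.03x + 128.13y = 1.166
Solving, x = 3.945 × 10^-3 mol, y = 6.328 × 10^-3 mol
mass of H2C2O4 = 3.945 × 10^-3 × 90.03 = 0.3552 g
% H2C2O4 = 0.3552 / 1.166 × 100 = 30.46 %

30.46 %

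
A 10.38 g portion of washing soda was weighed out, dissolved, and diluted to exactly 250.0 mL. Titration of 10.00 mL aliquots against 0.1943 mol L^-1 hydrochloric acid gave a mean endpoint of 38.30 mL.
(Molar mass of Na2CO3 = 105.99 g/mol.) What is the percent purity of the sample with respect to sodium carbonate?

Na2CO3 + 2 HCl → 2 NaCl + H2O + CO2
n(HCl) per titration = 0.03830 × 0.1943 = 7.442 × 10^-3 mol
From the 1:2 ratio, n(Na2CO3) in each aliquot = 1/2 × 7.442 × 10^-3 = 3.721 × 10^-3 mol
n(Na2CO3) in the whole flask = 3.721 × 10^-3 × 250.0/10.00 = 0.09302 mol
mass of Na2CO3 = 0.09302 × 105.99 = 9.859 g
% Na2CO3 = 9.859 / 10.38 × 100 = 94.98 %

94.98 %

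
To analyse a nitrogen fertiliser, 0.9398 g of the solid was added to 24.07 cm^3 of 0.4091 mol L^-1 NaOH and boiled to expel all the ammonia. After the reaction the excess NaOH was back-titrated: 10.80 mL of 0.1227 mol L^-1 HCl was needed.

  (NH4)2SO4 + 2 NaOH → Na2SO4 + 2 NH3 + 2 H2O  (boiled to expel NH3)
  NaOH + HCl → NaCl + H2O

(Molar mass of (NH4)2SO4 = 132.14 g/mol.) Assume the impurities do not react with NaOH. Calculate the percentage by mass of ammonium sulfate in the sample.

59.91 %

n(NaOH) added = 0.02407 × 0.4091 = 9.847 × 10^-3 mol
n(HCl) used in back-titration = 0.01080 × 0.1227 = 1.325 × 10^-3 mol
n(NaOH) left over = 1.325 × 10^-3 mol (1:1 ratio)
n(NaOH) consumed by analyte = 9.847 × 10^-3 − 1.325 × 10^-3 = 8.522 × 10^-3 mol
From the 1:2 ratio, n((NH4)2SO4) = 1/2 × 8.522 × 10^-3 = 4.261 × 10^-3 mol
mass of (NH4)2SO4 = 4.261 × 10^-3 × 132.14 = 0.5630 g
% (NH4)2SO4 = 0.5630 / 0.9398 × 100 = 59.91 %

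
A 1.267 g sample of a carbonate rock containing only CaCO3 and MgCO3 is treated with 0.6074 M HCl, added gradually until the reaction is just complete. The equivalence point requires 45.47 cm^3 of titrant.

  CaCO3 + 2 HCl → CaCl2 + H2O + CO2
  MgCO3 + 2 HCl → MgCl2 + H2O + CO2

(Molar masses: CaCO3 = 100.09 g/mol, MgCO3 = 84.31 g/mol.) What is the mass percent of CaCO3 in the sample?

51.44 %

n(HCl) = 0.04547 × 0.6074 = 0.02762 mol
Let x = n(CaCO3), y = n(MgCO3).
Titrant: 2x + 2y = 0.02762;  mass: 100.09x + 84.31y = 1.267
Solving, x = 6.511 × 10^-3 mol, y = 7.298 × 10^-3 mol
mass of CaCO3 = 6.511 × 10^-3 × 100.09 = 0.6517 g
% CaCO3 = 0.6517 / 1.267 × 100 = 51.44 %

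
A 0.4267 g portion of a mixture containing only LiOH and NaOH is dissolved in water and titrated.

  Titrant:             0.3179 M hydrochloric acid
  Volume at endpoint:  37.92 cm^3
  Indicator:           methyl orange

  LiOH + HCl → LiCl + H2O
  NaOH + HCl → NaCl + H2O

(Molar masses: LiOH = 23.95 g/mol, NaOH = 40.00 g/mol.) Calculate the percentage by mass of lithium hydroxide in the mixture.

n(HCl) = 0.03792 × 0.3179 = 0.01205 mol
Let x = n(LiOH), y = n(NaOH).
Titrant: 1x + 1y = 0.01205;  mass: 23.95x + 40.00y = 0.4267
Solving, x = 3.457 × 10^-3 mol, y = 8.597 × 10^-3 mol
mass of LiOH = 3.457 × 10^-3 × 23.95 = 0.08280 g
% LiOH = 0.08280 / 0.4267 × 100 = 19.41 %

19.41 %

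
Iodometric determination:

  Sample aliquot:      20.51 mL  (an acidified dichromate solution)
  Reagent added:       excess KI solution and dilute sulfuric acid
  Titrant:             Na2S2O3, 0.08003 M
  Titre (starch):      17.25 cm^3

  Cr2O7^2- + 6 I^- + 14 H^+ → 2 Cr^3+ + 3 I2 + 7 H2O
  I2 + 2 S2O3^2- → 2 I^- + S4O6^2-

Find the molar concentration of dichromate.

n(S2O3^2-) = 0.01725 × 0.08003 = 1.381 × 10^-3 mol
n(I2) = n(S2O3^2-)/2 = 6.903 × 10^-4 mol
From the 1:3 ratio, n(Cr2O7^2-) in the aliquot = 1/3 × 6.903 × 10^-4 = 2.301 × 10^-4 mol
[Cr2O7^2-] = 2.301 × 10^-4 / 0.02051 = 0.01122 mol/L

0.01122 M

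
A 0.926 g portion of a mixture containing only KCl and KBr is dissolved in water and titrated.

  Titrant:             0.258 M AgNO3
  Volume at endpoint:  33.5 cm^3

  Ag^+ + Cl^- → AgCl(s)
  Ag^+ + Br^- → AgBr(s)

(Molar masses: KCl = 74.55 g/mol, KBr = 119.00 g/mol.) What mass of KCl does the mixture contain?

n(AgNO3) = 0.0335 × 0.258 = 8.64 × 10^-3 mol
Let x = n(KCl), y = n(KBr).
Titrant: 1x + 1y = 8.64 × 10^-3;  mass: 74.55x + 119.00y = 0.926
Solving, x = 2.31 × 10^-3 mol, y = 6.34 × 10^-3 mol
mass of KCl = 2.31 × 10^-3 × 74.55 = 0.172 g

0.172 g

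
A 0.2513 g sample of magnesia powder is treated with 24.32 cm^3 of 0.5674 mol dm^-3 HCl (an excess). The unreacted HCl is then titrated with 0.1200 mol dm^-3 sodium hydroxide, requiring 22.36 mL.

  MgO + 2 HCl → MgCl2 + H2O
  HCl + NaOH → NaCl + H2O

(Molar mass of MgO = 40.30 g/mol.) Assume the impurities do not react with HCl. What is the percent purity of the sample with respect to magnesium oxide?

89.13 %

n(HCl) added = 0.02432 × 0.5674 = 0.01380 mol
n(NaOH) used in back-titration = 0.02236 × 0.1200 = 2.683 × 10^-3 mol
n(HCl) left over = 2.683 × 10^-3 mol (1:1 ratio)
n(HCl) consumed by analyte = 0.01380 − 2.683 × 10^-3 = 0.01112 mol
From the 1:2 ratio, n(MgO) = 1/2 × 0.01112 = 5.558 × 10^-3 mol
mass of MgO = 5.558 × 10^-3 × 40.30 = 0.2240 g
% MgO = 0.2240 / 0.2513 × 100 = 89.13 %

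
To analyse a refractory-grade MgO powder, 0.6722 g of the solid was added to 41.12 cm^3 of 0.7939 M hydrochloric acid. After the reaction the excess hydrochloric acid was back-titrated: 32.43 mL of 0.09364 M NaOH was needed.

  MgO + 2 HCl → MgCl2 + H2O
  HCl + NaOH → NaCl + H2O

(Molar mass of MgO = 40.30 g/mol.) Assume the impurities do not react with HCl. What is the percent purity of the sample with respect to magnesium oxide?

n(HCl) added = 0.04112 × 0.7939 = 0.03265 mol
n(NaOH) used in back-titration = 0.03243 × 0.09364 = 3.037 × 10^-3 mol
n(HCl) left over = 3.037 × 10^-3 mol (1:1 ratio)
n(HCl) consumed by analyte = 0.03265 − 3.037 × 10^-3 = 0.02961 mol
From the 1:2 ratio, n(MgO) = 1/2 × 0.02961 = 0.01480 mol
mass of MgO = 0.01480 × 40.30 = 0.5966 g
% MgO = 0.5966 / 0.6722 × 100 = 88.75 %

88.75 %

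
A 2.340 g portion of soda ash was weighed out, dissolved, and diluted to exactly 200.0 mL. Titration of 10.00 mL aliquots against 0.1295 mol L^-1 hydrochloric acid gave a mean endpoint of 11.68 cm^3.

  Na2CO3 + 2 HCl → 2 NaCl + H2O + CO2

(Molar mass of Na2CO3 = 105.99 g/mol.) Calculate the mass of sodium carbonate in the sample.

n(HCl) per titration = 0.01168 × 0.1295 = 1.513 × 10^-3 mol
From the 1:2 ratio, n(Na2CO3) in each aliquot = 1/2 × 1.513 × 10^-3 = 7.563 × 10^-4 mol
n(Na2CO3) in the whole flask = 7.563 × 10^-4 × 200.0/10.00 = 0.01513 mol
mass of Na2CO3 = 0.01513 × 105.99 = 1.603 g

1.603 g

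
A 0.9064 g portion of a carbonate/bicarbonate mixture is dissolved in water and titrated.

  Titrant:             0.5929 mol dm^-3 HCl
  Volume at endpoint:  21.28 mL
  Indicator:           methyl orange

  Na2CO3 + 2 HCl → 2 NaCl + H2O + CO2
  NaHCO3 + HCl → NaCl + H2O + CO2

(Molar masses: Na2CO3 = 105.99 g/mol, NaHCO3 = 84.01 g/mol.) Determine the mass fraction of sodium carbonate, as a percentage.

28.95 %

n(HCl) = 0.02128 × 0.5929 = 0.01262 mol
Let x = n(Na2CO3), y = n(NaHCO3).
Titrant: 2x + 1y = 0.01262;  mass: 105.99x + 84.01y = 0.9064
Solving, x = 2.475 × 10^-3 mol, y = 7.666 × 10^-3 mol
mass of Na2CO3 = 2.475 × 10^-3 × 105.99 = 0.2624 g
% Na2CO3 = 0.2624 / 0.9064 × 100 = 28.95 %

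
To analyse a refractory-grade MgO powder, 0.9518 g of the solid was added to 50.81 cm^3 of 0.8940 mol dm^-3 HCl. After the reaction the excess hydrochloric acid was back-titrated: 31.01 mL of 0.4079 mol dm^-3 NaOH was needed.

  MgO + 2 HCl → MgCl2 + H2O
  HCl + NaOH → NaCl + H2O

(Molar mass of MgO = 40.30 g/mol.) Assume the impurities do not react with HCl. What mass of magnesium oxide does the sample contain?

n(HCl) added = 0.05081 × 0.8940 = 0.04542 mol
n(NaOH) used in back-titration = 0.03101 × 0.4079 = 0.01265 mol
n(HCl) left over = 0.01265 mol (1:1 ratio)
n(HCl) consumed by analyte = 0.04542 − 0.01265 = 0.03278 mol
From the 1:2 ratio, n(MgO) = 1/2 × 0.03278 = 0.01639 mol
mass of MgO = 0.01639 × 40.30 = 0.6604 g

0.6604 g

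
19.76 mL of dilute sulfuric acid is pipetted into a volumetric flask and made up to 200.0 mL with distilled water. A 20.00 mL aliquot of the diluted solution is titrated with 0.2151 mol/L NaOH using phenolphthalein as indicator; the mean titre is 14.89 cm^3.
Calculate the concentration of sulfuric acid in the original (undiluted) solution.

0.8104 mol/L

H2SO4 + 2 NaOH → Na2SO4 + 2 H2O
n(NaOH) = 0.01489 × 0.2151 = 3.203 × 10^-3 mol
From the 1:2 ratio, n(H2SO4) in the aliquot = 1/2 × 3.203 × 10^-3 = 1.601 × 10^-3 mol
[H2SO4]_dilute = 1.601 × 10^-3 / 0.02000 = 0.08007 mol/L
Dilution factor = 200.0 / 19.76 = 10.12
[H2SO4]_stock = 0.08007 × 10.12 = 0.8104 mol/L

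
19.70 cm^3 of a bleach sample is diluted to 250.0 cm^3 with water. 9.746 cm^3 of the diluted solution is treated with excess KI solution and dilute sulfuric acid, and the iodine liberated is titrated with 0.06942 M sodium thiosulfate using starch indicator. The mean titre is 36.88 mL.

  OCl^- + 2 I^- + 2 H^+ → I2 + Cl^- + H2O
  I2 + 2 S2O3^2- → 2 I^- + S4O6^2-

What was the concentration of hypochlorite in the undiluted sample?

n(S2O3^2-) = 0.03688 × 0.06942 = 2.560 × 10^-3 mol
n(I2) = n(S2O3^2-)/2 = 1.280 × 10^-3 mol
n(OCl^-) in the aliquot = 1.280 × 10^-3 mol (1:1 ratio)
[OCl^-]_dilute = 1.280 × 10^-3 / 0.009746 = 0.1313 mol/L
[OCl^-]_original = 0.1313 × 250.0/19.70 = 1.667 mol/L

1.667 M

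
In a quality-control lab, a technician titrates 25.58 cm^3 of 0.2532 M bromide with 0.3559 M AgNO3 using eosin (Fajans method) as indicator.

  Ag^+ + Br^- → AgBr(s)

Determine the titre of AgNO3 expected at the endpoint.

18.20 mL

n(Br-) = 0.02558 L × 0.2532 mol/L = 6.477 × 10^-3 mol
n(AgNO3) = 6.477 × 10^-3 mol (1:1 stoichiometry)
V(AgNO3) = 6.477 × 10^-3 mol / 0.3559 mol/L = 0.01820 L = 18.20 mL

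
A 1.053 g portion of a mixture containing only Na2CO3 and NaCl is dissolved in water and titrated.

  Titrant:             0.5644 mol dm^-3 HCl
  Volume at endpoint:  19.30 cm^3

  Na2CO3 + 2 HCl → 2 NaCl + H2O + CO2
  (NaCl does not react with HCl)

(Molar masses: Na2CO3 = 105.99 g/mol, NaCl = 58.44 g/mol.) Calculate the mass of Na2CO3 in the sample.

n(HCl) = 0.01930 × 0.5644 = 0.01089 mol
Let x = n(Na2CO3), y = n(NaCl).
Titrant: 2x = 0.01089;  mass: 105.99x + 58.44y = 1.053
Solving, x = 5.446 × 10^-3 mol, y = 8.140 × 10^-3 mol
mass of Na2CO3 = 5.446 × 10^-3 × 105.99 = 0.5773 g

0.5773 g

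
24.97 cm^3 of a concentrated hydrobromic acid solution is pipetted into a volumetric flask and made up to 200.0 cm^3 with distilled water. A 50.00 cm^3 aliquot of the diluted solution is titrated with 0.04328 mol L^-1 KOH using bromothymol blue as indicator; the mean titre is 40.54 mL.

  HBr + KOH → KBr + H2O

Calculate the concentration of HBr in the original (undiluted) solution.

0.2811 mol/L

n(KOH) = 0.04054 × 0.04328 = 1.755 × 10^-3 mol
n(HBr) in the aliquot = 1.755 × 10^-3 mol (1:1 ratio)
[HBr]_dilute = 1.755 × 10^-3 / 0.05000 = 0.03509 mol/L
Dilution factor = 200.0 / 24.97 = 8.010
[HBr]_stock = 0.03509 × 8.010 = 0.2811 mol/L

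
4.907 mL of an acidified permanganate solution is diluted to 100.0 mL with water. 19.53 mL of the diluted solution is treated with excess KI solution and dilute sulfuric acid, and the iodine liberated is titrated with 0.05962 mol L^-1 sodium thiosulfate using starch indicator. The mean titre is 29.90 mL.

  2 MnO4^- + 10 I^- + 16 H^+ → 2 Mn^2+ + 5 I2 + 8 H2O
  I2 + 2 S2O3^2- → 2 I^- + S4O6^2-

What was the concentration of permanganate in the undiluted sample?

0.3720 mol/L

n(S2O3^2-) = 0.02990 × 0.05962 = 1.783 × 10^-3 mol
n(I2) = n(S2O3^2-)/2 = 8.913 × 10^-4 mol
From the 2:5 ratio, n(MnO4^-) in the aliquot = 2/5 × 8.913 × 10^-4 = 3.565 × 10^-4 mol
[MnO4^-]_dilute = 3.565 × 10^-4 / 0.01953 = 0.01826 mol/L
[MnO4^-]_original = 0.01826 × 100.0/4.907 = 0.3720 mol/L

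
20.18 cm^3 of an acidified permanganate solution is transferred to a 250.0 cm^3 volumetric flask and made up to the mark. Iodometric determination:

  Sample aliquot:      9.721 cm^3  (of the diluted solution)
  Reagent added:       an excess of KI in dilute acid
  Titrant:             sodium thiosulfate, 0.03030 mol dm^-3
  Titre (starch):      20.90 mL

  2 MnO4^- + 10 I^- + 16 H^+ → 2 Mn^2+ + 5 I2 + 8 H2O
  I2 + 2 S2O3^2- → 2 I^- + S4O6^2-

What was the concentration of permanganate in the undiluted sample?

0.1614 mol/L

n(S2O3^2-) = 0.02090 × 0.03030 = 6.333 × 10^-4 mol
n(I2) = n(S2O3^2-)/2 = 3.166 × 10^-4 mol
From the 2:5 ratio, n(MnO4^-) in the aliquot = 2/5 × 3.166 × 10^-4 = 1.267 × 10^-4 mol
[MnO4^-]_dilute = 1.267 × 10^-4 / 0.009721 = 0.01303 mol/L
[MnO4^-]_original = 0.01303 × 250.0/20.18 = 0.1614 mol/L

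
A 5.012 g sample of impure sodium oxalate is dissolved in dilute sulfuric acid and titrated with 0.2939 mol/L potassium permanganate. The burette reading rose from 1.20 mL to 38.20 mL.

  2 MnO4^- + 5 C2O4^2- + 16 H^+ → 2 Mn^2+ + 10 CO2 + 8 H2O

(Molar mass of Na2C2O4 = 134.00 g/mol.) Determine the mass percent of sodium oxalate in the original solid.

72.68 %

n(KMnO4) = 0.03700 L × 0.2939 mol/L = 0.01087 mol
From the 5:2 ratio, n(Na2C2O4) = 5/2 × 0.01087 = 0.02719 mol
mass of Na2C2O4 = 0.02719 × 134.00 g/mol = 3.643 g
% Na2C2O4 = 3.643 / 5.012 × 100 = 72.68 %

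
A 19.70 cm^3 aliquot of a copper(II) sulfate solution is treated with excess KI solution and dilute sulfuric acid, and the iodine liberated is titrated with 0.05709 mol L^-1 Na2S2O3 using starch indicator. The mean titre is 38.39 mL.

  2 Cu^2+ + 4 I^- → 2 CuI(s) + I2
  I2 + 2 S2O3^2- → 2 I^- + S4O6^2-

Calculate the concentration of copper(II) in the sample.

n(S2O3^2-) = 0.03839 × 0.05709 = 2.192 × 10^-3 mol
n(I2) = n(S2O3^2-)/2 = 1.096 × 10^-3 mol
From the 2:1 ratio, n(Cu2+) in the aliquot = 2/1 × 1.096 × 10^-3 = 2.192 × 10^-3 mol
[Cu2+] = 2.192 × 10^-3 / 0.01970 = 0.1113 mol/L

0.1113 mol/L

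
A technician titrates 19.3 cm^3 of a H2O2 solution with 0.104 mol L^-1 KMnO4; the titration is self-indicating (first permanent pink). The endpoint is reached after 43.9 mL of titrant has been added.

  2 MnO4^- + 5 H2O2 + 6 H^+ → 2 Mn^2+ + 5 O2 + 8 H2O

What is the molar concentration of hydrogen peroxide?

n(KMnO4) = 0.0439 L × 0.104 mol/L = 4.57 × 10^-3 mol
From the 5:2 mole ratio, n(H2O2) = 5/2 × 4.57 × 10^-3 = 0.0114 mol
[H2O2] = 0.0114 mol / 0.0193 L = 0.591 mol/L

0.591 mol/L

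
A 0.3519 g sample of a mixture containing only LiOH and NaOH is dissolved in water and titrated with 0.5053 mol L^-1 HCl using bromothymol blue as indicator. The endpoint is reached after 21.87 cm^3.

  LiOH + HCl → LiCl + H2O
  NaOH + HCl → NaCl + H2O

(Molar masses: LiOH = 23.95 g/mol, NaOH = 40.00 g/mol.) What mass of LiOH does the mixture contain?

n(HCl) = 0.02187 × 0.5053 = 0.01105 mol
Let x = n(LiOH), y = n(NaOH).
Titrant: 1x + 1y = 0.01105;  mass: 23.95x + 40.00y = 0.3519
Solving, x = 5.616 × 10^-3 mol, y = 5.435 × 10^-3 mol
mass of LiOH = 5.616 × 10^-3 × 23.95 = 0.1345 g

0.1345 g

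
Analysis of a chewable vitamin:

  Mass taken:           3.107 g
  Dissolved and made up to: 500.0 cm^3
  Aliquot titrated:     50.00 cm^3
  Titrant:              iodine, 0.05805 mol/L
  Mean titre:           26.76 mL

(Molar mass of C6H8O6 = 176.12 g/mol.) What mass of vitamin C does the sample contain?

C6H8O6 + I2 → C6H6O6 + 2 HI
n(I2) per titration = 0.02676 × 0.05805 = 1.553 × 10^-3 mol
n(C6H8O6) in each aliquot = 1.553 × 10^-3 mol (1:1 ratio)
n(C6H8O6) in the whole flask = 1.553 × 10^-3 × 500.0/50.00 = 0.01553 mol
mass of C6H8O6 = 0.01553 × 176.12 = 2.736 g

2.736 g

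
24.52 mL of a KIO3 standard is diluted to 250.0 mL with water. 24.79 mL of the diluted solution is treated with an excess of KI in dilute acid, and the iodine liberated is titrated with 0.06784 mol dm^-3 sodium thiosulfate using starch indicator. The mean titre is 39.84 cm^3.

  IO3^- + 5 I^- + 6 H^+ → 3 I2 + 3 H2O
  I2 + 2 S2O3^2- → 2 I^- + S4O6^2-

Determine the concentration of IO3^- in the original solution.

n(S2O3^2-) = 0.03984 × 0.06784 = 2.703 × 10^-3 mol
n(I2) = n(S2O3^2-)/2 = 1.351 × 10^-3 mol
From the 1:3 ratio, n(IO3^-) in the aliquot = 1/3 × 1.351 × 10^-3 = 4.505 × 10^-4 mol
[IO3^-]_dilute = 4.505 × 10^-4 / 0.02479 = 0.01817 mol/L
[IO3^-]_original = 0.01817 × 250.0/24.52 = 0.1853 mol/L

0.1853 mol/L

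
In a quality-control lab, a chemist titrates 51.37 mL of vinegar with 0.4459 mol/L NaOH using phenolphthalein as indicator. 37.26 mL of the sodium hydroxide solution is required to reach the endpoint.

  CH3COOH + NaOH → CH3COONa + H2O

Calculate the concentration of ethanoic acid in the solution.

0.3234 mol/L

n(NaOH) = 0.03726 L × 0.4459 mol/L = 0.01661 mol
n(CH3COOH) = 0.01661 mol (1:1 mole ratio)
[CH3COOH] = 0.01661 mol / 0.05137 L = 0.3234 mol/L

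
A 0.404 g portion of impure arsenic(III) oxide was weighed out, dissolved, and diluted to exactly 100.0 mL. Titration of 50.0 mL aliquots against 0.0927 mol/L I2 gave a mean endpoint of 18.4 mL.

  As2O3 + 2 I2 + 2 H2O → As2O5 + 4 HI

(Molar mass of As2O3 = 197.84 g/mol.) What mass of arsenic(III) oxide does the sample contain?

0.337 g

n(I2) per titration = 0.0184 × 0.0927 = 1.71 × 10^-3 mol
From the 1:2 ratio, n(As2O3) in each aliquot = 1/2 × 1.71 × 10^-3 = 8.53 × 10^-4 mol
n(As2O3) in the whole flask = 8.53 × 10^-4 × 100.0/50.0 = 1.71 × 10^-3 mol
mass of As2O3 = 1.71 × 10^-3 × 197.84 = 0.337 g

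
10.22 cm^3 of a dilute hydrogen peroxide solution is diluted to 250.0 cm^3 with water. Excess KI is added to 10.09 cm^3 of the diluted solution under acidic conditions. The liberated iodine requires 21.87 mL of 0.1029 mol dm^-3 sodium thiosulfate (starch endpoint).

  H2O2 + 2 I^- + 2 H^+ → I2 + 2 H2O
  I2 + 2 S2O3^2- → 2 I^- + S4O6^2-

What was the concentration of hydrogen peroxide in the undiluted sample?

n(S2O3^2-) = 0.02187 × 0.1029 = 2.250 × 10^-3 mol
n(I2) = n(S2O3^2-)/2 = 1.125 × 10^-3 mol
n(H2O2) in the aliquot = 1.125 × 10^-3 mol (1:1 ratio)
[H2O2]_dilute = 1.125 × 10^-3 / 0.01009 = 0.1115 mol/L
[H2O2]_original = 0.1115 × 250.0/10.22 = 2.728 mol/L

2.728 mol/L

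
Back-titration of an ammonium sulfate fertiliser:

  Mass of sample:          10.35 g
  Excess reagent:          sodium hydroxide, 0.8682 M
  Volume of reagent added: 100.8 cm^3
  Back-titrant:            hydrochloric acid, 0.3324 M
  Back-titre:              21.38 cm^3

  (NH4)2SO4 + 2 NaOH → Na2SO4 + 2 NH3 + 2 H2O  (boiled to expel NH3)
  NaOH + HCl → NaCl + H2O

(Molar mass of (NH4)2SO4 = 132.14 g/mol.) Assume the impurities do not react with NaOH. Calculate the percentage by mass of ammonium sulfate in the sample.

51.33 %

n(NaOH) added = 0.1008 × 0.8682 = 0.08751 mol
n(HCl) used in back-titration = 0.02138 × 0.3324 = 7.107 × 10^-3 mol
n(NaOH) left over = 7.107 × 10^-3 mol (1:1 ratio)
n(NaOH) consumed by analyte = 0.08751 − 7.107 × 10^-3 = 0.08041 mol
From the 1:2 ratio, n((NH4)2SO4) = 1/2 × 0.08041 = 0.04020 mol
mass of (NH4)2SO4 = 0.04020 × 132.14 = 5.313 g
% (NH4)2SO4 = 5.313 / 10.35 × 100 = 51.33 %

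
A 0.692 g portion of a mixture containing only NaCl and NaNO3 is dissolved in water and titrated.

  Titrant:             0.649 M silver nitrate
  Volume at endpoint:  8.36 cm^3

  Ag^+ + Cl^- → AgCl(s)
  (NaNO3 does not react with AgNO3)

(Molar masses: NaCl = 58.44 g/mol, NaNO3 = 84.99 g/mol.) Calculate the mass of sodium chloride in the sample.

0.317 g

n(AgNO3) = 0.00836 × 0.649 = 5.43 × 10^-3 mol
Let x = n(NaCl), y = n(NaNO3).
Titrant: 1x = 5.43 × 10^-3;  mass: 58.44x + 84.99y = 0.692
Solving, x = 5.43 × 10^-3 mol, y = 4.41 × 10^-3 mol
mass of NaCl = 5.43 × 10^-3 × 58.44 = 0.317 g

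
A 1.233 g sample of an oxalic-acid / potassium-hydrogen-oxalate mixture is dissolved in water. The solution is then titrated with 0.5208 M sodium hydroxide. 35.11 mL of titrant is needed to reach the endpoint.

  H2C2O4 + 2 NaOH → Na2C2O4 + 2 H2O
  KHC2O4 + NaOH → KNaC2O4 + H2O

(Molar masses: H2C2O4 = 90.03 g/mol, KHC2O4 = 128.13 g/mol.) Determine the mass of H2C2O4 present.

n(NaOH) = 0.03511 × 0.5208 = 0.01829 mol
Let x = n(H2C2O4), y = n(KHC2O4).
Titrant: 2x + 1y = 0.01829;  mass: 90.03x + 128.13y = 1.233
Solving, x = 6.677 × 10^-3 mol, y = 4.932 × 10^-3 mol
mass of H2C2O4 = 6.677 × 10^-3 × 90.03 = 0.6011 g

0.6011 g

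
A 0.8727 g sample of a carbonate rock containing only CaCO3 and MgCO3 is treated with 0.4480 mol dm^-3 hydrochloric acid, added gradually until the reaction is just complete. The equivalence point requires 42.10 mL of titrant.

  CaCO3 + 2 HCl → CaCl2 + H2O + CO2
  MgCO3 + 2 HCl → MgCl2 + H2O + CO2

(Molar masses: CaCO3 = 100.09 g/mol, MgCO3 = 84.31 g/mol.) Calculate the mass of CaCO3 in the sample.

n(HCl) = 0.04210 × 0.4480 = 0.01886 mol
Let x = n(CaCO3), y = n(MgCO3).
Titrant: 2x + 2y = 0.01886;  mass: 100.09x + 84.31y = 0.8727
Solving, x = 4.919 × 10^-3 mol, y = 4.511 × 10^-3 mol
mass of CaCO3 = 4.919 × 10^-3 × 100.09 = 0.4924 g

0.4924 g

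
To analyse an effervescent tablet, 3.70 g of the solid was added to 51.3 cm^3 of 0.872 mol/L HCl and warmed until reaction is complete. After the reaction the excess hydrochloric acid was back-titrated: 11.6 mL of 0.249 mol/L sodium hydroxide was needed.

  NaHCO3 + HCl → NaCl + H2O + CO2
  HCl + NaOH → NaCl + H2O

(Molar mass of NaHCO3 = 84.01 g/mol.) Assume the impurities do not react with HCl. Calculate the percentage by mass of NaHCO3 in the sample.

95.0 %

n(HCl) added = 0.0513 × 0.872 = 0.0447 mol
n(NaOH) used in back-titration = 0.0116 × 0.249 = 2.89 × 10^-3 mol
n(HCl) left over = 2.89 × 10^-3 mol (1:1 ratio)
n(HCl) consumed by analyte = 0.0447 − 2.89 × 10^-3 = 0.0418 mol
n(NaHCO3) = 0.0418 mol (1:1 ratio)
mass of NaHCO3 = 0.0418 × 84.01 = 3.52 g
% NaHCO3 = 3.52 / 3.70 × 100 = 95.0 %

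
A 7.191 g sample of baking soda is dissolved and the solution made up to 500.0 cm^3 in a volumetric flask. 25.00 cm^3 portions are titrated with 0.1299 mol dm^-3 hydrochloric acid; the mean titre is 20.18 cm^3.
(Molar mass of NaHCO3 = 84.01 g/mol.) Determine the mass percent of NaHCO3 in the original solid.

61.25 %

NaHCO3 + HCl → NaCl + H2O + CO2
n(HCl) per titration = 0.02018 × 0.1299 = 2.621 × 10^-3 mol
n(NaHCO3) in each aliquot = 2.621 × 10^-3 mol (1:1 ratio)
n(NaHCO3) in the whole flask = 2.621 × 10^-3 × 500.0/25.00 = 0.05243 mol
mass of NaHCO3 = 0.05243 × 84.01 = 4.404 g
% NaHCO3 = 4.404 / 7.191 × 100 = 61.25 %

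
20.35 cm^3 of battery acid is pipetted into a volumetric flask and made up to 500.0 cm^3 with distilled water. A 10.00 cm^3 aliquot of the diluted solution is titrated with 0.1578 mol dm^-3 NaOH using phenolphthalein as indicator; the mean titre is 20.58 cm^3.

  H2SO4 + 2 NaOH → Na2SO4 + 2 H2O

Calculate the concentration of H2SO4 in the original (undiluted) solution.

3.990 mol/L

n(NaOH) = 0.02058 × 0.1578 = 3.248 × 10^-3 mol
From the 1:2 ratio, n(H2SO4) in the aliquot = 1/2 × 3.248 × 10^-3 = 1.624 × 10^-3 mol
[H2SO4]_dilute = 1.624 × 10^-3 / 0.01000 = 0.1624 mol/L
Dilution factor = 500.0 / 20.35 = 24.57
[H2SO4]_stock = 0.1624 × 24.57 = 3.990 mol/L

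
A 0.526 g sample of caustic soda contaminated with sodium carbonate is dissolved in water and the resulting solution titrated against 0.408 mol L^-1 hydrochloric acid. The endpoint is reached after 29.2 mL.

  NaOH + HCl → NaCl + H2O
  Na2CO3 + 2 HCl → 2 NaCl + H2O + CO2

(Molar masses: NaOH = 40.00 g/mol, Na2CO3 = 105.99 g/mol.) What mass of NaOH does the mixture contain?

0.324 g

n(HCl) = 0.0292 × 0.408 = 0.0119 mol
Let x = n(NaOH), y = n(Na2CO3).
Titrant: 1x + 2y = 0.0119;  mass: 40.00x + 105.99y = 0.526
Solving, x = 8.11 × 10^-3 mol, y = 1.90 × 10^-3 mol
mass of NaOH = 8.11 × 10^-3 × 40.00 = 0.324 g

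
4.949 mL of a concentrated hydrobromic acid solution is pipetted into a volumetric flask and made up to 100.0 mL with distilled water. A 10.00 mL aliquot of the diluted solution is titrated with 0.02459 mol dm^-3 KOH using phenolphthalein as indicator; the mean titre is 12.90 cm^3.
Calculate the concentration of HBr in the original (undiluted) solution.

HBr + KOH → KBr + H2O
n(KOH) = 0.01290 × 0.02459 = 3.172 × 10^-4 mol
n(HBr) in the aliquot = 3.172 × 10^-4 mol (1:1 ratio)
[HBr]_dilute = 3.172 × 10^-4 / 0.01000 = 0.03172 mol/L
Dilution factor = 100.0 / 4.949 = 20.21
[HBr]_stock = 0.03172 × 20.21 = 0.6410 mol/L

0.6410 mol/L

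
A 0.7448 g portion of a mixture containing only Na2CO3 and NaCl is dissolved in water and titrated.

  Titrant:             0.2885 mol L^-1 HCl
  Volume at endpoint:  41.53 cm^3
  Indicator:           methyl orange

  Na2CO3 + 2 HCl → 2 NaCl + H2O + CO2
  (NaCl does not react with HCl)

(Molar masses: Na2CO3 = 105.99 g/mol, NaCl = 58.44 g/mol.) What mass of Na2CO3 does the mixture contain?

0.6350 g

n(HCl) = 0.04153 × 0.2885 = 0.01198 mol
Let x = n(Na2CO3), y = n(NaCl).
Titrant: 2x = 0.01198;  mass: 105.99x + 58.44y = 0.7448
Solving, x = 5.991 × 10^-3 mol, y = 1.880 × 10^-3 mol
mass of Na2CO3 = 5.991 × 10^-3 × 105.99 = 0.6350 g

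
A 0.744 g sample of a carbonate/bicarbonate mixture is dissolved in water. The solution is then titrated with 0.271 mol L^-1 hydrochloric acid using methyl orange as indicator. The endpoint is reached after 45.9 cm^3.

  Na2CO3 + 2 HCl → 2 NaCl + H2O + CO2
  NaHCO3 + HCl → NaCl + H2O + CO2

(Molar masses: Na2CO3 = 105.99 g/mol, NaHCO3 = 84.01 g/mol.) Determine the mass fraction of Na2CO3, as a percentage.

n(HCl) = 0.0459 × 0.271 = 0.0124 mol
Let x = n(Na2CO3), y = n(NaHCO3).
Titrant: 2x + 1y = 0.0124;  mass: 105.99x + 84.01y = 0.744
Solving, x = 4.85 × 10^-3 mol, y = 2.73 × 10^-3 mol
mass of Na2CO3 = 4.85 × 10^-3 × 105.99 = 0.514 g
% Na2CO3 = 0.514 / 0.744 × 100 = 69.1 %

69.1 %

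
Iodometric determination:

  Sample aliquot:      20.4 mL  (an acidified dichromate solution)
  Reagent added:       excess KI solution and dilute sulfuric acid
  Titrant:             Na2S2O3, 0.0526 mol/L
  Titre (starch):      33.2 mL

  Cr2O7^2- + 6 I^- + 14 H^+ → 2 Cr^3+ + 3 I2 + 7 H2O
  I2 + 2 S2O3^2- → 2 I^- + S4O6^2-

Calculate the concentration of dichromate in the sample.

n(S2O3^2-) = 0.0332 × 0.0526 = 1.75 × 10^-3 mol
n(I2) = n(S2O3^2-)/2 = 8.73 × 10^-4 mol
From the 1:3 ratio, n(Cr2O7^2-) in the aliquot = 1/3 × 8.73 × 10^-4 = 2.91 × 10^-4 mol
[Cr2O7^2-] = 2.91 × 10^-4 / 0.0204 = 0.0143 mol/L

0.0143 mol/L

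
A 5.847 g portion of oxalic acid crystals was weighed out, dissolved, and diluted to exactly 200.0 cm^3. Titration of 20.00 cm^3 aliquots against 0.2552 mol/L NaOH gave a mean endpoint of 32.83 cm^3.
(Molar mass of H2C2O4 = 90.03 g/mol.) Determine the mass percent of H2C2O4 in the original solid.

64.50 %

H2C2O4 + 2 NaOH → Na2C2O4 + 2 H2O
n(NaOH) per titration = 0.03283 × 0.2552 = 8.378 × 10^-3 mol
From the 1:2 ratio, n(H2C2O4) in each aliquot = 1/2 × 8.378 × 10^-3 = 4.189 × 10^-3 mol
n(H2C2O4) in the whole flask = 4.189 × 10^-3 × 200.0/20.00 = 0.04189 mol
mass of H2C2O4 = 0.04189 × 90.03 = 3.771 g
% H2C2O4 = 3.771 / 5.847 × 100 = 64.50 %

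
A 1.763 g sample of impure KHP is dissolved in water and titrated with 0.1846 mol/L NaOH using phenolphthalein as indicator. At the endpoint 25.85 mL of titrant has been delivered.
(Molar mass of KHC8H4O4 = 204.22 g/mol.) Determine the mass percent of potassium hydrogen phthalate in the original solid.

KHC8H4O4 + NaOH → KNaC8H4O4 + H2O
n(NaOH) = 0.02585 L × 0.1846 mol/L = 4.772 × 10^-3 mol
n(KHC8H4O4) = 4.772 × 10^-3 mol (1:1 ratio)
mass of KHC8H4O4 = 4.772 × 10^-3 × 204.22 g/mol = 0.9745 g
% KHC8H4O4 = 0.9745 / 1.763 × 100 = 55.28 %

55.28 %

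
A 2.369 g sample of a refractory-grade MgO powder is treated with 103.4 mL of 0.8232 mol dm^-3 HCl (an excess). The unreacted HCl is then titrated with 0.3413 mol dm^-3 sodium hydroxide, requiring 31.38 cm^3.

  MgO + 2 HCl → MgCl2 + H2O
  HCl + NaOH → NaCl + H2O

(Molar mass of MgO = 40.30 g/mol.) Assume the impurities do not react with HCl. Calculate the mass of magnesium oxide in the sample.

n(HCl) added = 0.1034 × 0.8232 = 0.08512 mol
n(NaOH) used in back-titration = 0.03138 × 0.3413 = 0.01071 mol
n(HCl) left over = 0.01071 mol (1:1 ratio)
n(HCl) consumed by analyte = 0.08512 − 0.01071 = 0.07441 mol
From the 1:2 ratio, n(MgO) = 1/2 × 0.07441 = 0.03720 mol
mass of MgO = 0.03720 × 40.30 = 1.499 g

1.499 g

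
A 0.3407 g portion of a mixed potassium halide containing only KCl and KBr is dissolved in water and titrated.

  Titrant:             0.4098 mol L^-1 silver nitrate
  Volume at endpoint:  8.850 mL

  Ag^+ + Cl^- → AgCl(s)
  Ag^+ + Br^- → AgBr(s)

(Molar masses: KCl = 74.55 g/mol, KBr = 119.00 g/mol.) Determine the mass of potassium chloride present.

0.1524 g

n(AgNO3) = 0.008850 × 0.4098 = 3.627 × 10^-3 mol
Let x = n(KCl), y = n(KBr).
Titrant: 1x + 1y = 3.627 × 10^-3;  mass: 74.55x + 119.00y = 0.3407
Solving, x = 2.045 × 10^-3 mol, y = 1.582 × 10^-3 mol
mass of KCl = 2.045 × 10^-3 × 74.55 = 0.1524 g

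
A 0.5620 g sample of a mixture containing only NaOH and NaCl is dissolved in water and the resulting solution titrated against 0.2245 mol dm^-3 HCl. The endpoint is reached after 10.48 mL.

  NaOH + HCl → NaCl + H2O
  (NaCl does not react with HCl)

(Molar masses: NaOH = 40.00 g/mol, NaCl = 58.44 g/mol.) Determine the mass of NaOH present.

0.09411 g

n(HCl) = 0.01048 × 0.2245 = 2.353 × 10^-3 mol
Let x = n(NaOH), y = n(NaCl).
Titrant: 1x = 2.353 × 10^-3;  mass: 40.00x + 58.44y = 0.5620
Solving, x = 2.353 × 10^-3 mol, y = 8.006 × 10^-3 mol
mass of NaOH = 2.353 × 10^-3 × 40.00 = 0.09411 g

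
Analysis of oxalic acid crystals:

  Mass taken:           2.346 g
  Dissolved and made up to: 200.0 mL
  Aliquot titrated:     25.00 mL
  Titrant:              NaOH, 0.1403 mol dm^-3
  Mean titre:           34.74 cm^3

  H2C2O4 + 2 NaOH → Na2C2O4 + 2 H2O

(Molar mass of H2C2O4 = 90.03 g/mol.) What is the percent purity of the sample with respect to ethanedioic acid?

74.82 %

n(NaOH) per titration = 0.03474 × 0.1403 = 4.874 × 10^-3 mol
From the 1:2 ratio, n(H2C2O4) in each aliquot = 1/2 × 4.874 × 10^-3 = 2.437 × 10^-3 mol
n(H2C2O4) in the whole flask = 2.437 × 10^-3 × 200.0/25.00 = 0.01950 mol
mass of H2C2O4 = 0.01950 × 90.03 = 1.755 g
% H2C2O4 = 1.755 / 2.346 × 100 = 74.82 %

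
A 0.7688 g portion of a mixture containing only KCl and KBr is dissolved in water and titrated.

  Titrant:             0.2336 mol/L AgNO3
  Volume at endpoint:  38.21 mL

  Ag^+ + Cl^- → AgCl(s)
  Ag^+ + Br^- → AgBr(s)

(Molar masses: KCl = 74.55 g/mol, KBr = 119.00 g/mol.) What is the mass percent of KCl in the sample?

n(AgNO3) = 0.03821 × 0.2336 = 8.926 × 10^-3 mol
Let x = n(KCl), y = n(KBr).
Titrant: 1x + 1y = 8.926 × 10^-3;  mass: 74.55x + 119.00y = 0.7688
Solving, x = 6.600 × 10^-3 mol, y = 2.326 × 10^-3 mol
mass of KCl = 6.600 × 10^-3 × 74.55 = 0.4920 g
% KCl = 0.4920 / 0.7688 × 100 = 64.00 %

64.00 %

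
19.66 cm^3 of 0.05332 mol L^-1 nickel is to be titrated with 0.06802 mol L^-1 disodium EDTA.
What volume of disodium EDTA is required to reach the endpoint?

Ni^2+ + EDTA^4- → [Ni(EDTA)]^2-
n(Ni2+) = 0.01966 L × 0.05332 mol/L = 1.048 × 10^-3 mol
n(EDTA) = 1.048 × 10^-3 mol (1:1 stoichiometry)
V(EDTA) = 1.048 × 10^-3 mol / 0.06802 mol/L = 0.01541 L = 15.41 mL

15.41 mL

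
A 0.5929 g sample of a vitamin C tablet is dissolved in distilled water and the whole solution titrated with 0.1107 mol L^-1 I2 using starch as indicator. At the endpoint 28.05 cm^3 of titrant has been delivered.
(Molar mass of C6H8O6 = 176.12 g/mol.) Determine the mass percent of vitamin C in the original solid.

C6H8O6 + I2 → C6H6O6 + 2 HI
n(I2) = 0.02805 L × 0.1107 mol/L = 3.105 × 10^-3 mol
n(C6H8O6) = 3.105 × 10^-3 mol (1:1 ratio)
mass of C6H8O6 = 3.105 × 10^-3 × 176.12 g/mol = 0.5469 g
% C6H8O6 = 0.5469 / 0.5929 × 100 = 92.24 %

92.24 %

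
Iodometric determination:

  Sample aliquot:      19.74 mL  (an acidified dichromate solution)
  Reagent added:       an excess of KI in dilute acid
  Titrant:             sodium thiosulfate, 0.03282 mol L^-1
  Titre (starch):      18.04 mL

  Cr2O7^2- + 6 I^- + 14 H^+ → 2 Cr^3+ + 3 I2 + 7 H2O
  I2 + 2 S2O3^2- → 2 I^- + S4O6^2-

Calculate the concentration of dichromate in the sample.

0.004999 mol/L

n(S2O3^2-) = 0.01804 × 0.03282 = 5.921 × 10^-4 mol
n(I2) = n(S2O3^2-)/2 = 2.960 × 10^-4 mol
From the 1:3 ratio, n(Cr2O7^2-) in the aliquot = 1/3 × 2.960 × 10^-4 = 9.868 × 10^-5 mol
[Cr2O7^2-] = 9.868 × 10^-5 / 0.01974 = 0.004999 mol/L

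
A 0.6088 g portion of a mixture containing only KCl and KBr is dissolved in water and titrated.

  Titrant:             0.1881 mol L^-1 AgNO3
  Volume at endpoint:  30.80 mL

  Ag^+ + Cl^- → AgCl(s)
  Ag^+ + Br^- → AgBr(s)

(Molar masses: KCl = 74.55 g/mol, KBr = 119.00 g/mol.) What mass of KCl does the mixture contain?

0.1352 g

n(AgNO3) = 0.03080 × 0.1881 = 5.793 × 10^-3 mol
Let x = n(KCl), y = n(KBr).
Titrant: 1x + 1y = 5.793 × 10^-3;  mass: 74.55x + 119.00y = 0.6088
Solving, x = 1.814 × 10^-3 mol, y = 3.980 × 10^-3 mol
mass of KCl = 1.814 × 10^-3 × 74.55 = 0.1352 g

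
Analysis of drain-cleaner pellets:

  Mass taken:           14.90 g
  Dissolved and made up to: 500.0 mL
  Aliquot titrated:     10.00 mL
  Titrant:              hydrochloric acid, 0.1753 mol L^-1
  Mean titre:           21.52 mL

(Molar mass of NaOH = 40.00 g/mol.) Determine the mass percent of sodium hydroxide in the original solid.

50.64 %

NaOH + HCl → NaCl + H2O
n(HCl) per titration = 0.02152 × 0.1753 = 3.772 × 10^-3 mol
n(NaOH) in each aliquot = 3.772 × 10^-3 mol (1:1 ratio)
n(NaOH) in the whole flask = 3.772 × 10^-3 × 500.0/10.00 = 0.1886 mol
mass of NaOH = 0.1886 × 40.00 = 7.545 g
% NaOH = 7.545 / 14.90 × 100 = 50.64 %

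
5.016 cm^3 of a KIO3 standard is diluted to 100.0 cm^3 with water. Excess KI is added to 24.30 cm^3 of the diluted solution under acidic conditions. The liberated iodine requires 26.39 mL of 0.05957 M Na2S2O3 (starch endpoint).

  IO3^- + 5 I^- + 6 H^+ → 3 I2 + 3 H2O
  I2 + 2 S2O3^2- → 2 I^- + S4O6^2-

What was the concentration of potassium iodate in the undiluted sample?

0.2150 M

n(S2O3^2-) = 0.02639 × 0.05957 = 1.572 × 10^-3 mol
n(I2) = n(S2O3^2-)/2 = 7.860 × 10^-4 mol
From the 1:3 ratio, n(IO3^-) in the aliquot = 1/3 × 7.860 × 10^-4 = 2.620 × 10^-4 mol
[IO3^-]_dilute = 2.620 × 10^-4 / 0.02430 = 0.01078 mol/L
[IO3^-]_original = 0.01078 × 100.0/5.016 = 0.2150 mol/L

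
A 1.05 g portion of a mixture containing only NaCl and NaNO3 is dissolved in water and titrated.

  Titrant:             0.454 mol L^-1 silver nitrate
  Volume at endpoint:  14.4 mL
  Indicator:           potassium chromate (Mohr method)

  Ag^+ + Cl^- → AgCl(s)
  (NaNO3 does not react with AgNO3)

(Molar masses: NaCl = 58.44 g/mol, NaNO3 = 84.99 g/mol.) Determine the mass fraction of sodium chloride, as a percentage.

36.4 %

n(AgNO3) = 0.0144 × 0.454 = 6.54 × 10^-3 mol
Let x = n(NaCl), y = n(NaNO3).
Titrant: 1x = 6.54 × 10^-3;  mass: 58.44x + 84.99y = 1.05
Solving, x = 6.54 × 10^-3 mol, y = 7.86 × 10^-3 mol
mass of NaCl = 6.54 × 10^-3 × 58.44 = 0.382 g
% NaCl = 0.382 / 1.05 × 100 = 36.4 %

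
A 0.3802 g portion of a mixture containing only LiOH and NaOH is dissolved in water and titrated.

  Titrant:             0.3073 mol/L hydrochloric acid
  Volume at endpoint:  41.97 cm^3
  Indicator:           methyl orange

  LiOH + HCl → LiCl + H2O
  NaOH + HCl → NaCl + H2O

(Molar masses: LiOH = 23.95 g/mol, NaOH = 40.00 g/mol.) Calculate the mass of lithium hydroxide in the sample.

0.2025 g

n(HCl) = 0.04197 × 0.3073 = 0.01290 mol
Let x = n(LiOH), y = n(NaOH).
Titrant: 1x + 1y = 0.01290;  mass: 23.95x + 40.00y = 0.3802
Solving, x = 8.455 × 10^-3 mol, y = 4.443 × 10^-3 mol
mass of LiOH = 8.455 × 10^-3 × 23.95 = 0.2025 g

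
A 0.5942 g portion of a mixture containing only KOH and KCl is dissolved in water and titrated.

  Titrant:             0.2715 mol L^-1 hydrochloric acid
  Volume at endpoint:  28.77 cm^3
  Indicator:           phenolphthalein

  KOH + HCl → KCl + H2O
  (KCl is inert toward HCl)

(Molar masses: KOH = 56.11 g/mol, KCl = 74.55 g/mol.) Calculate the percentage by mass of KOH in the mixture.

n(HCl) = 0.02877 × 0.2715 = 7.811 × 10^-3 mol
Let x = n(KOH), y = n(KCl).
Titrant: 1x = 7.811 × 10^-3;  mass: 56.11x + 74.55y = 0.5942
Solving, x = 7.811 × 10^-3 mol, y = 2.092 × 10^-3 mol
mass of KOH = 7.811 × 10^-3 × 56.11 = 0.4383 g
% KOH = 0.4383 / 0.5942 × 100 = 73.76 %

73.76 %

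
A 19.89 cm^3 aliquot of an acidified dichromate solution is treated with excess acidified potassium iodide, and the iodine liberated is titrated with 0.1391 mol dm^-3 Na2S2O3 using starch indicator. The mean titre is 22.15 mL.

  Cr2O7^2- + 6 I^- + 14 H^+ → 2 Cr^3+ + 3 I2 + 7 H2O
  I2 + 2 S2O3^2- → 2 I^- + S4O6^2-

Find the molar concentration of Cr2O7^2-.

n(S2O3^2-) = 0.02215 × 0.1391 = 3.081 × 10^-3 mol
n(I2) = n(S2O3^2-)/2 = 1.541 × 10^-3 mol
From the 1:3 ratio, n(Cr2O7^2-) in the aliquot = 1/3 × 1.541 × 10^-3 = 5.135 × 10^-4 mol
[Cr2O7^2-] = 5.135 × 10^-4 / 0.01989 = 0.02582 mol/L

0.02582 mol/L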